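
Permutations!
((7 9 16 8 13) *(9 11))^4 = ((7 11 9 16 8 13))^4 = (7 8 9)(11 13 16)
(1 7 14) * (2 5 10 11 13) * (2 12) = (1 7 14)(2 5 10 11 13 12) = [0, 7, 5, 3, 4, 10, 6, 14, 8, 9, 11, 13, 2, 12, 1]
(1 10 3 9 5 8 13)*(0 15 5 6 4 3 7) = (0 15 5 8 13 1 10 7)(3 9 6 4) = [15, 10, 2, 9, 3, 8, 4, 0, 13, 6, 7, 11, 12, 1, 14, 5]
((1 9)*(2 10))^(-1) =(1 9)(2 10)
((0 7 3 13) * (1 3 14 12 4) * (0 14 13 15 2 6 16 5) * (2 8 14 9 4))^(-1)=((0 7 13 9 4 1 3 15 8 14 12 2 6 16 5))^(-1)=(0 5 16 6 2 12 14 8 15 3 1 4 9 13 7)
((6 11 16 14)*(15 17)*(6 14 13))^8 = ((6 11 16 13)(15 17))^8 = (17)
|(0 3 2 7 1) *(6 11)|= 10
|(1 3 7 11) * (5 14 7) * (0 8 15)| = |(0 8 15)(1 3 5 14 7 11)| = 6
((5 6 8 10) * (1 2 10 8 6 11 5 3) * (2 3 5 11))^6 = (11)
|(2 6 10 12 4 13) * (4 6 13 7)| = 6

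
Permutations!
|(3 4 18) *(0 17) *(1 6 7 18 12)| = |(0 17)(1 6 7 18 3 4 12)| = 14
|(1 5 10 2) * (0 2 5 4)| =|(0 2 1 4)(5 10)| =4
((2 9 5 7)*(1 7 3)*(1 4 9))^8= ((1 7 2)(3 4 9 5))^8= (9)(1 2 7)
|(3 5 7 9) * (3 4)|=5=|(3 5 7 9 4)|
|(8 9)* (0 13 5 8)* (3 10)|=|(0 13 5 8 9)(3 10)|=10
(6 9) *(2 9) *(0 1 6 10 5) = [1, 6, 9, 3, 4, 0, 2, 7, 8, 10, 5] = (0 1 6 2 9 10 5)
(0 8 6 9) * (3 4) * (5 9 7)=(0 8 6 7 5 9)(3 4)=[8, 1, 2, 4, 3, 9, 7, 5, 6, 0]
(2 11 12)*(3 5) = (2 11 12)(3 5) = [0, 1, 11, 5, 4, 3, 6, 7, 8, 9, 10, 12, 2]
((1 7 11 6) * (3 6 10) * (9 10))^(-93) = (1 3 9 7 6 10 11)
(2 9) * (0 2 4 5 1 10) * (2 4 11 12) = (0 4 5 1 10)(2 9 11 12) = [4, 10, 9, 3, 5, 1, 6, 7, 8, 11, 0, 12, 2]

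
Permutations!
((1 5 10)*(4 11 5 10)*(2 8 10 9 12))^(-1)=(1 10 8 2 12 9)(4 5 11)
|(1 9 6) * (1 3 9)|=|(3 9 6)|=3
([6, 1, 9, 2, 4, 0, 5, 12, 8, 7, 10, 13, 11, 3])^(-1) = [5, 1, 3, 13, 4, 6, 0, 9, 8, 2, 10, 12, 7, 11]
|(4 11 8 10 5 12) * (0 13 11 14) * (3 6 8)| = |(0 13 11 3 6 8 10 5 12 4 14)| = 11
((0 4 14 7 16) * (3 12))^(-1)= ((0 4 14 7 16)(3 12))^(-1)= (0 16 7 14 4)(3 12)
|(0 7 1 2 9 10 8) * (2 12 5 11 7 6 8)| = 15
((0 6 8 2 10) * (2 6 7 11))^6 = ((0 7 11 2 10)(6 8))^6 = (0 7 11 2 10)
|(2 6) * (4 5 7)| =6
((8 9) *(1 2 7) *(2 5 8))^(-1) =(1 7 2 9 8 5)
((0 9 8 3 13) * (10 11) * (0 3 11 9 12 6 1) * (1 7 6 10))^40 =(13)(0 11 9 12 1 8 10)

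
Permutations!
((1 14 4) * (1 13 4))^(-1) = ((1 14)(4 13))^(-1) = (1 14)(4 13)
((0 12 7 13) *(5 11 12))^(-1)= (0 13 7 12 11 5)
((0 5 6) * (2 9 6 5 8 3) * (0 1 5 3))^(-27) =((0 8)(1 5 3 2 9 6))^(-27) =(0 8)(1 2)(3 6)(5 9)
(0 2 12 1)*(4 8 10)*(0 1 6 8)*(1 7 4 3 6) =(0 2 12 1 7 4)(3 6 8 10) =[2, 7, 12, 6, 0, 5, 8, 4, 10, 9, 3, 11, 1]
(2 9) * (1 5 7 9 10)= (1 5 7 9 2 10)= [0, 5, 10, 3, 4, 7, 6, 9, 8, 2, 1]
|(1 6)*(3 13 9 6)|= 5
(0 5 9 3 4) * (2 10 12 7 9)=(0 5 2 10 12 7 9 3 4)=[5, 1, 10, 4, 0, 2, 6, 9, 8, 3, 12, 11, 7]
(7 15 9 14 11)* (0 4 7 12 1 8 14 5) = [4, 8, 2, 3, 7, 0, 6, 15, 14, 5, 10, 12, 1, 13, 11, 9] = (0 4 7 15 9 5)(1 8 14 11 12)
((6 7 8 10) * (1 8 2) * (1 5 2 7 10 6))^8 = (10)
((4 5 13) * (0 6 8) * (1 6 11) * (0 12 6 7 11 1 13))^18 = ((0 1 7 11 13 4 5)(6 8 12))^18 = (0 13 1 4 7 5 11)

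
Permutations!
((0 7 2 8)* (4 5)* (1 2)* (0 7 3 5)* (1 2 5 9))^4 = ((0 3 9 1 5 4)(2 8 7))^4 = (0 5 9)(1 3 4)(2 8 7)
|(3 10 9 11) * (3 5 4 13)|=7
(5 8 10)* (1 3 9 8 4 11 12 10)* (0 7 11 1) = (0 7 11 12 10 5 4 1 3 9 8) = [7, 3, 2, 9, 1, 4, 6, 11, 0, 8, 5, 12, 10]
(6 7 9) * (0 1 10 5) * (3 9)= (0 1 10 5)(3 9 6 7)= [1, 10, 2, 9, 4, 0, 7, 3, 8, 6, 5]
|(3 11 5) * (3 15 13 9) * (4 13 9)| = 10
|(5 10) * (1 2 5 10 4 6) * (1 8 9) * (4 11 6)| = 7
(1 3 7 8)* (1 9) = [0, 3, 2, 7, 4, 5, 6, 8, 9, 1] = (1 3 7 8 9)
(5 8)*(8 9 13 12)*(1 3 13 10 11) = (1 3 13 12 8 5 9 10 11) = [0, 3, 2, 13, 4, 9, 6, 7, 5, 10, 11, 1, 8, 12]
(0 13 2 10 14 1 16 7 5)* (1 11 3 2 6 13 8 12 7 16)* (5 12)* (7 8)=(16)(0 7 12 8 5)(2 10 14 11 3)(6 13)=[7, 1, 10, 2, 4, 0, 13, 12, 5, 9, 14, 3, 8, 6, 11, 15, 16]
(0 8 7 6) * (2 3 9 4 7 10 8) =[2, 1, 3, 9, 7, 5, 0, 6, 10, 4, 8] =(0 2 3 9 4 7 6)(8 10)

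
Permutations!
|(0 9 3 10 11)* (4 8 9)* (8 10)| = |(0 4 10 11)(3 8 9)| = 12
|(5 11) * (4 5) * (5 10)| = 4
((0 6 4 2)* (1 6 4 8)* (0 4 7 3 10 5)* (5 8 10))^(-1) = (0 5 3 7)(1 8 10 6)(2 4)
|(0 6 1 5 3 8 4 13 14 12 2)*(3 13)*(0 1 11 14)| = |(0 6 11 14 12 2 1 5 13)(3 8 4)| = 9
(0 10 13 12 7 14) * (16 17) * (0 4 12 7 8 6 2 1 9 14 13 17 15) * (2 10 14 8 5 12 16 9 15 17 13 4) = [14, 15, 1, 3, 16, 12, 10, 4, 6, 8, 13, 11, 5, 7, 2, 0, 17, 9] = (0 14 2 1 15)(4 16 17 9 8 6 10 13 7)(5 12)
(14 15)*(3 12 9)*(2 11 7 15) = (2 11 7 15 14)(3 12 9) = [0, 1, 11, 12, 4, 5, 6, 15, 8, 3, 10, 7, 9, 13, 2, 14]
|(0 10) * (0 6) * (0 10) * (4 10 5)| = 4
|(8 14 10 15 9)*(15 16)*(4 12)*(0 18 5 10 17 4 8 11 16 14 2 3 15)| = |(0 18 5 10 14 17 4 12 8 2 3 15 9 11 16)| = 15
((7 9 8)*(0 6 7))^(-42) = ((0 6 7 9 8))^(-42) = (0 9 6 8 7)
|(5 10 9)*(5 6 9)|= |(5 10)(6 9)|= 2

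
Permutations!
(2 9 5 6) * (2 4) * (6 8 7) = [0, 1, 9, 3, 2, 8, 4, 6, 7, 5] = (2 9 5 8 7 6 4)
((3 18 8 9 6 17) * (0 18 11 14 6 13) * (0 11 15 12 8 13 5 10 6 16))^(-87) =(0 11)(3 8 10)(5 17 12)(6 15 9)(13 16)(14 18)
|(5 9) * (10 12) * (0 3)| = |(0 3)(5 9)(10 12)| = 2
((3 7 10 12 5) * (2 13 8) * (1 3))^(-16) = ((1 3 7 10 12 5)(2 13 8))^(-16) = (1 7 12)(2 8 13)(3 10 5)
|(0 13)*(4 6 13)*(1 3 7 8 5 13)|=9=|(0 4 6 1 3 7 8 5 13)|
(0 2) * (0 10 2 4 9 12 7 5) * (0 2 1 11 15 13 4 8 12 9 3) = (0 8 12 7 5 2 10 1 11 15 13 4 3) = [8, 11, 10, 0, 3, 2, 6, 5, 12, 9, 1, 15, 7, 4, 14, 13]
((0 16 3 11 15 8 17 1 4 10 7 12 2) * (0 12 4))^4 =(0 15)(1 11)(3 17)(4 10 7)(8 16)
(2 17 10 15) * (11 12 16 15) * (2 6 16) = (2 17 10 11 12)(6 16 15) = [0, 1, 17, 3, 4, 5, 16, 7, 8, 9, 11, 12, 2, 13, 14, 6, 15, 10]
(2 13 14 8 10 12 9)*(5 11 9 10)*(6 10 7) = [0, 1, 13, 3, 4, 11, 10, 6, 5, 2, 12, 9, 7, 14, 8] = (2 13 14 8 5 11 9)(6 10 12 7)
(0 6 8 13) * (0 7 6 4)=[4, 1, 2, 3, 0, 5, 8, 6, 13, 9, 10, 11, 12, 7]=(0 4)(6 8 13 7)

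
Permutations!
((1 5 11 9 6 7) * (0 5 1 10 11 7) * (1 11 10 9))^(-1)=((0 5 7 9 6)(1 11))^(-1)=(0 6 9 7 5)(1 11)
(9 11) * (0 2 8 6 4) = (0 2 8 6 4)(9 11) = [2, 1, 8, 3, 0, 5, 4, 7, 6, 11, 10, 9]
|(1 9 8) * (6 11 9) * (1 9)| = 6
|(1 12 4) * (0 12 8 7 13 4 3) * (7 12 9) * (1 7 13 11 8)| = 9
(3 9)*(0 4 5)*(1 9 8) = [4, 9, 2, 8, 5, 0, 6, 7, 1, 3] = (0 4 5)(1 9 3 8)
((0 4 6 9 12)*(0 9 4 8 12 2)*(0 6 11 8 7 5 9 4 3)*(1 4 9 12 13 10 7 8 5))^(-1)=(0 3 6 2 9 12 5 11 4 1 7 10 13 8)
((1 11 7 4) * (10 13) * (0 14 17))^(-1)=(0 17 14)(1 4 7 11)(10 13)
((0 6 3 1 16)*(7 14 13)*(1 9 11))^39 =(0 11 6 1 3 16 9)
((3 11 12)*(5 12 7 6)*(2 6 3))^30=(2 5)(6 12)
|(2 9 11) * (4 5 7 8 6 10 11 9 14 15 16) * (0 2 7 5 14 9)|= 60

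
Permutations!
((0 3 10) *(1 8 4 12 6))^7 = (0 3 10)(1 4 6 8 12)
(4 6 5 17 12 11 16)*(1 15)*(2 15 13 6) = [0, 13, 15, 3, 2, 17, 5, 7, 8, 9, 10, 16, 11, 6, 14, 1, 4, 12] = (1 13 6 5 17 12 11 16 4 2 15)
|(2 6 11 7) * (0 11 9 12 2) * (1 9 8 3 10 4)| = 9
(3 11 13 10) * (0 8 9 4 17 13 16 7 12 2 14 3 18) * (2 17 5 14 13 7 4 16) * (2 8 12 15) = (0 12 17 7 15 2 13 10 18)(3 11 8 9 16 4 5 14) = [12, 1, 13, 11, 5, 14, 6, 15, 9, 16, 18, 8, 17, 10, 3, 2, 4, 7, 0]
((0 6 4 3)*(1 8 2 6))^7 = (8)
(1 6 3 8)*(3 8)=[0, 6, 2, 3, 4, 5, 8, 7, 1]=(1 6 8)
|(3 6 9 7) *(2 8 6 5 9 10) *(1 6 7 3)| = |(1 6 10 2 8 7)(3 5 9)| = 6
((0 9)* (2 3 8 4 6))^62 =((0 9)(2 3 8 4 6))^62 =(9)(2 8 6 3 4)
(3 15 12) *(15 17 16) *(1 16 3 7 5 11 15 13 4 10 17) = (1 16 13 4 10 17 3)(5 11 15 12 7) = [0, 16, 2, 1, 10, 11, 6, 5, 8, 9, 17, 15, 7, 4, 14, 12, 13, 3]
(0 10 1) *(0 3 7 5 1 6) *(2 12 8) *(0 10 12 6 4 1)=(0 12 8 2 6 10 4 1 3 7 5)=[12, 3, 6, 7, 1, 0, 10, 5, 2, 9, 4, 11, 8]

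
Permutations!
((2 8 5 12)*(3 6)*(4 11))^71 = (2 12 5 8)(3 6)(4 11)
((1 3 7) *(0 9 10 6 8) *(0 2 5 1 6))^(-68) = (0 9 10)(1 7 8 5 3 6 2)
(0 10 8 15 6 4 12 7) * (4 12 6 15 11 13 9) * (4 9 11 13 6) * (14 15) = (0 10 8 13 11 6 12 7)(14 15) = [10, 1, 2, 3, 4, 5, 12, 0, 13, 9, 8, 6, 7, 11, 15, 14]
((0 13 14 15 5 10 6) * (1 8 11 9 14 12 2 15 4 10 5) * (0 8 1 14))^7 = ((0 13 12 2 15 14 4 10 6 8 11 9))^7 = (0 10 12 8 15 9 4 13 6 2 11 14)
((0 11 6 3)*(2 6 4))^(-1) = (0 3 6 2 4 11)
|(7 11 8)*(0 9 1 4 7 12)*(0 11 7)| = 12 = |(0 9 1 4)(8 12 11)|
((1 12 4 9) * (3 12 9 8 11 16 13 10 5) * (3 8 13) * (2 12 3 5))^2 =((1 9)(2 12 4 13 10)(5 8 11 16))^2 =(2 4 10 12 13)(5 11)(8 16)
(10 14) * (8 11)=(8 11)(10 14)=[0, 1, 2, 3, 4, 5, 6, 7, 11, 9, 14, 8, 12, 13, 10]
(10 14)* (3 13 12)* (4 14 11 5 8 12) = (3 13 4 14 10 11 5 8 12) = [0, 1, 2, 13, 14, 8, 6, 7, 12, 9, 11, 5, 3, 4, 10]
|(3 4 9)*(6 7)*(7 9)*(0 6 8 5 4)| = |(0 6 9 3)(4 7 8 5)| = 4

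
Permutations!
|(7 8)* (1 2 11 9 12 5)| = 6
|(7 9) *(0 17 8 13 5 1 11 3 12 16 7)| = |(0 17 8 13 5 1 11 3 12 16 7 9)| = 12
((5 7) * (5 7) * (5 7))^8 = (7)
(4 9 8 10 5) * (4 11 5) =(4 9 8 10)(5 11) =[0, 1, 2, 3, 9, 11, 6, 7, 10, 8, 4, 5]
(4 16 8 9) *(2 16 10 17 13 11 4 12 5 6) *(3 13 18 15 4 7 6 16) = (2 3 13 11 7 6)(4 10 17 18 15)(5 16 8 9 12) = [0, 1, 3, 13, 10, 16, 2, 6, 9, 12, 17, 7, 5, 11, 14, 4, 8, 18, 15]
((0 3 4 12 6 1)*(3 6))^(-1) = ((0 6 1)(3 4 12))^(-1) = (0 1 6)(3 12 4)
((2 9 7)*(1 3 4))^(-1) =((1 3 4)(2 9 7))^(-1) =(1 4 3)(2 7 9)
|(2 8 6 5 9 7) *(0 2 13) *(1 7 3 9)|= 8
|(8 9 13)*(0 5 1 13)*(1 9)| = 3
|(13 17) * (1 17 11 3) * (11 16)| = 6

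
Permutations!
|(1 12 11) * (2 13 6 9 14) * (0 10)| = 30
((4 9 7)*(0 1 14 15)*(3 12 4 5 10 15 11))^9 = ((0 1 14 11 3 12 4 9 7 5 10 15))^9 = (0 5 4 11)(1 10 9 3)(7 12 14 15)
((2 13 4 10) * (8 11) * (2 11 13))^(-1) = (4 13 8 11 10)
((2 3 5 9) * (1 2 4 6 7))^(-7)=(1 2 3 5 9 4 6 7)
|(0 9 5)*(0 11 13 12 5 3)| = 12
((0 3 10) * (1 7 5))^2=(0 10 3)(1 5 7)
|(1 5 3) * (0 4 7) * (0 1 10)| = |(0 4 7 1 5 3 10)| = 7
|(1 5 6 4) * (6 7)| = 5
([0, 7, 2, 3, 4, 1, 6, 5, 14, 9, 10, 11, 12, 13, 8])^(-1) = (1 5 7)(8 14)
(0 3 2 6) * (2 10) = [3, 1, 6, 10, 4, 5, 0, 7, 8, 9, 2] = (0 3 10 2 6)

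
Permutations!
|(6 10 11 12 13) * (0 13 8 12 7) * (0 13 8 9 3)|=5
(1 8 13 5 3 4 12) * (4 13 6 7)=(1 8 6 7 4 12)(3 13 5)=[0, 8, 2, 13, 12, 3, 7, 4, 6, 9, 10, 11, 1, 5]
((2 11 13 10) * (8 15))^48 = (15)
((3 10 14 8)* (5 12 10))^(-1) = (3 8 14 10 12 5)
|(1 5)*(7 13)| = |(1 5)(7 13)| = 2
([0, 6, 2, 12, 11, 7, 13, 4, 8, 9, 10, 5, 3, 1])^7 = [0, 6, 2, 12, 7, 11, 13, 5, 8, 9, 10, 4, 3, 1]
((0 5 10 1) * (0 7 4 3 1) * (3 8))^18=(10)(1 8 7 3 4)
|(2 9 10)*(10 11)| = |(2 9 11 10)| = 4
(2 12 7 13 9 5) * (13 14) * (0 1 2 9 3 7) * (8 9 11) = (0 1 2 12)(3 7 14 13)(5 11 8 9) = [1, 2, 12, 7, 4, 11, 6, 14, 9, 5, 10, 8, 0, 3, 13]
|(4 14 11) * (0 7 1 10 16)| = 15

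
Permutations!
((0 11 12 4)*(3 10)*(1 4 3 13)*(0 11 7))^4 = ((0 7)(1 4 11 12 3 10 13))^4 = (1 3 4 10 11 13 12)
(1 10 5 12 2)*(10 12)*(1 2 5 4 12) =[0, 1, 2, 3, 12, 10, 6, 7, 8, 9, 4, 11, 5] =(4 12 5 10)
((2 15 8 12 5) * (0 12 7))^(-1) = (0 7 8 15 2 5 12)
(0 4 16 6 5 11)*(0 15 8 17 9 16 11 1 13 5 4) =[0, 13, 2, 3, 11, 1, 4, 7, 17, 16, 10, 15, 12, 5, 14, 8, 6, 9] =(1 13 5)(4 11 15 8 17 9 16 6)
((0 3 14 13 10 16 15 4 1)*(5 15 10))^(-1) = (0 1 4 15 5 13 14 3)(10 16)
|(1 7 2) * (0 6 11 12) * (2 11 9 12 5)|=|(0 6 9 12)(1 7 11 5 2)|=20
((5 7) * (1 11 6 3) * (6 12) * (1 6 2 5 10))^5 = ((1 11 12 2 5 7 10)(3 6))^5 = (1 7 2 11 10 5 12)(3 6)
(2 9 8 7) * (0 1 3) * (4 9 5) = (0 1 3)(2 5 4 9 8 7) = [1, 3, 5, 0, 9, 4, 6, 2, 7, 8]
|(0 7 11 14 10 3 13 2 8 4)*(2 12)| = |(0 7 11 14 10 3 13 12 2 8 4)| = 11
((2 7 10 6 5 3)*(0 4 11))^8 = (0 11 4)(2 10 5)(3 7 6)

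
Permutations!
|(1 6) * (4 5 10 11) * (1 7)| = |(1 6 7)(4 5 10 11)| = 12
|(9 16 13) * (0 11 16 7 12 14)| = 8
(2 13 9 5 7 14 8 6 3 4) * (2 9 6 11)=(2 13 6 3 4 9 5 7 14 8 11)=[0, 1, 13, 4, 9, 7, 3, 14, 11, 5, 10, 2, 12, 6, 8]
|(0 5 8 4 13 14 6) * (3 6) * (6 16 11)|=|(0 5 8 4 13 14 3 16 11 6)|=10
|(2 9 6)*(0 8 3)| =|(0 8 3)(2 9 6)| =3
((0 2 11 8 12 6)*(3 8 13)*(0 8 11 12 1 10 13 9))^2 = ((0 2 12 6 8 1 10 13 3 11 9))^2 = (0 12 8 10 3 9 2 6 1 13 11)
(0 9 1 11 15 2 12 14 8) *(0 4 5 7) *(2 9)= (0 2 12 14 8 4 5 7)(1 11 15 9)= [2, 11, 12, 3, 5, 7, 6, 0, 4, 1, 10, 15, 14, 13, 8, 9]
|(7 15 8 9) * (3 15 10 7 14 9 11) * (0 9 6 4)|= |(0 9 14 6 4)(3 15 8 11)(7 10)|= 20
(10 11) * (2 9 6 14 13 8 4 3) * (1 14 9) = [0, 14, 1, 2, 3, 5, 9, 7, 4, 6, 11, 10, 12, 8, 13] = (1 14 13 8 4 3 2)(6 9)(10 11)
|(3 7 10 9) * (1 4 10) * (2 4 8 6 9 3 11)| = 10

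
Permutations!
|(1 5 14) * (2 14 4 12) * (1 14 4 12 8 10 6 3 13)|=10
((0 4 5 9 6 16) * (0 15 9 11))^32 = ((0 4 5 11)(6 16 15 9))^32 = (16)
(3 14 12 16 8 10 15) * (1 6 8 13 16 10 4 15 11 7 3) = (1 6 8 4 15)(3 14 12 10 11 7)(13 16) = [0, 6, 2, 14, 15, 5, 8, 3, 4, 9, 11, 7, 10, 16, 12, 1, 13]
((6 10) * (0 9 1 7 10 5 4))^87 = (0 4 5 6 10 7 1 9) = ((0 9 1 7 10 6 5 4))^87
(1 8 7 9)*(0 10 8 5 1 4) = (0 10 8 7 9 4)(1 5) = [10, 5, 2, 3, 0, 1, 6, 9, 7, 4, 8]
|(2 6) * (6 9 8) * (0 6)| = |(0 6 2 9 8)| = 5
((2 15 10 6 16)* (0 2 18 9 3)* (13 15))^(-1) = (0 3 9 18 16 6 10 15 13 2)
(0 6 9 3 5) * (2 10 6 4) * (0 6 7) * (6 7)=(0 4 2 10 6 9 3 5 7)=[4, 1, 10, 5, 2, 7, 9, 0, 8, 3, 6]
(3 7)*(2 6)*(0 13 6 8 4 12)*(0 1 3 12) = (0 13 6 2 8 4)(1 3 7 12) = [13, 3, 8, 7, 0, 5, 2, 12, 4, 9, 10, 11, 1, 6]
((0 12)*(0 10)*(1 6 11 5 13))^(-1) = ((0 12 10)(1 6 11 5 13))^(-1) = (0 10 12)(1 13 5 11 6)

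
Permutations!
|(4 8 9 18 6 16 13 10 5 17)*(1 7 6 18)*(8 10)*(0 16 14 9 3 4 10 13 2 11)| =|(18)(0 16 2 11)(1 7 6 14 9)(3 4 13 8)(5 17 10)| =60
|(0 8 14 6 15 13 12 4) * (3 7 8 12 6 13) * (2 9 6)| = |(0 12 4)(2 9 6 15 3 7 8 14 13)| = 9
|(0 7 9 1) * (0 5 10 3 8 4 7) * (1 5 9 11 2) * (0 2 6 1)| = 10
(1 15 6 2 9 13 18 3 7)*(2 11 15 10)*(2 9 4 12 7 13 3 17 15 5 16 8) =(1 10 9 3 13 18 17 15 6 11 5 16 8 2 4 12 7) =[0, 10, 4, 13, 12, 16, 11, 1, 2, 3, 9, 5, 7, 18, 14, 6, 8, 15, 17]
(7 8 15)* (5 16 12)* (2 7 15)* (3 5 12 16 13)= (16)(2 7 8)(3 5 13)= [0, 1, 7, 5, 4, 13, 6, 8, 2, 9, 10, 11, 12, 3, 14, 15, 16]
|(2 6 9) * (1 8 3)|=3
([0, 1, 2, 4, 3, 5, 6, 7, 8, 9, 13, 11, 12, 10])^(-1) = [0, 1, 2, 4, 3, 5, 6, 7, 8, 9, 13, 11, 12, 10]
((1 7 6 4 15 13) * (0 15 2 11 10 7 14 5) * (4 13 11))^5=(0 6)(1 11)(2 4)(5 7)(10 14)(13 15)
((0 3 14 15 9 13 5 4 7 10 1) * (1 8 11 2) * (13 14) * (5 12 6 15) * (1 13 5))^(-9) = ((0 3 5 4 7 10 8 11 2 13 12 6 15 9 14 1))^(-9) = (0 11 14 10 15 4 12 3 2 1 8 9 7 6 5 13)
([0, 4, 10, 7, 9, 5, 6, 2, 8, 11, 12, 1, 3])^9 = [0, 4, 7, 12, 9, 5, 6, 3, 8, 11, 2, 1, 10]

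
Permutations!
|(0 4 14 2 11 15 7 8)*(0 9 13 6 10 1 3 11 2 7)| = 13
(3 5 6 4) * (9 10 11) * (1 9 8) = (1 9 10 11 8)(3 5 6 4) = [0, 9, 2, 5, 3, 6, 4, 7, 1, 10, 11, 8]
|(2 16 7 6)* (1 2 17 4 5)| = |(1 2 16 7 6 17 4 5)| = 8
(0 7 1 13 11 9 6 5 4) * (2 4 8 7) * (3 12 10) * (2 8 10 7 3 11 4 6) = (0 8 3 12 7 1 13 4)(2 6 5 10 11 9) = [8, 13, 6, 12, 0, 10, 5, 1, 3, 2, 11, 9, 7, 4]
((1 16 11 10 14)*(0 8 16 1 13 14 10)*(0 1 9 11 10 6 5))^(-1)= (0 5 6 10 16 8)(1 11 9)(13 14)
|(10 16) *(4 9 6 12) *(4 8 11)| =|(4 9 6 12 8 11)(10 16)| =6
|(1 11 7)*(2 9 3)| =3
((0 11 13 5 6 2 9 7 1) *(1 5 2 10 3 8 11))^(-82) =((0 1)(2 9 7 5 6 10 3 8 11 13))^(-82) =(2 11 3 6 7)(5 9 13 8 10)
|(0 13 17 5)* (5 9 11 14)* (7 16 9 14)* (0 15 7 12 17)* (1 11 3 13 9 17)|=12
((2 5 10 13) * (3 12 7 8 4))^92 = (13)(3 7 4 12 8)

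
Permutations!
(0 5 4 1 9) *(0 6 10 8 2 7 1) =(0 5 4)(1 9 6 10 8 2 7) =[5, 9, 7, 3, 0, 4, 10, 1, 2, 6, 8]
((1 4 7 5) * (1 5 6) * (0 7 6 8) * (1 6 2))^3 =((0 7 8)(1 4 2))^3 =(8)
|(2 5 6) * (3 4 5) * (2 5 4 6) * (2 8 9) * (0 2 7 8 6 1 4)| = |(0 2 3 1 4)(5 6)(7 8 9)| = 30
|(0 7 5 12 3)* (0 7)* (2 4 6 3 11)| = 8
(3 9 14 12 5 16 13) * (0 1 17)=(0 1 17)(3 9 14 12 5 16 13)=[1, 17, 2, 9, 4, 16, 6, 7, 8, 14, 10, 11, 5, 3, 12, 15, 13, 0]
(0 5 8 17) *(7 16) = [5, 1, 2, 3, 4, 8, 6, 16, 17, 9, 10, 11, 12, 13, 14, 15, 7, 0] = (0 5 8 17)(7 16)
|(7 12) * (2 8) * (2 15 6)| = |(2 8 15 6)(7 12)| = 4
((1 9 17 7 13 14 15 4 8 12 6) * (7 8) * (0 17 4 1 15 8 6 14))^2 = ((0 17 6 15 1 9 4 7 13)(8 12 14))^2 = (0 6 1 4 13 17 15 9 7)(8 14 12)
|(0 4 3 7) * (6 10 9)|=|(0 4 3 7)(6 10 9)|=12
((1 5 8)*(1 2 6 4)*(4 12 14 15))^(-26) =(1 5 8 2 6 12 14 15 4)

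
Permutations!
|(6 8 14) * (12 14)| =4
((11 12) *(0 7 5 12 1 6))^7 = (12)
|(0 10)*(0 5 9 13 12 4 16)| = 8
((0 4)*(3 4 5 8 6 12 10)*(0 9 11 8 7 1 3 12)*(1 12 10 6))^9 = (0 6 12 7 5)(1 9)(3 11)(4 8) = ((0 5 7 12 6)(1 3 4 9 11 8))^9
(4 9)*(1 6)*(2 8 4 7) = [0, 6, 8, 3, 9, 5, 1, 2, 4, 7] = (1 6)(2 8 4 9 7)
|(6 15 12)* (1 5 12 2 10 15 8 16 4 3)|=|(1 5 12 6 8 16 4 3)(2 10 15)|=24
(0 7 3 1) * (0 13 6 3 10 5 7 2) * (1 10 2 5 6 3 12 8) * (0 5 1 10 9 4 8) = (0 1 13 3 9 4 8 10 6 12)(2 5 7) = [1, 13, 5, 9, 8, 7, 12, 2, 10, 4, 6, 11, 0, 3]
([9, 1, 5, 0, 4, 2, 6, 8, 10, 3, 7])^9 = (10)(2 5)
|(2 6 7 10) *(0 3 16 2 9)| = |(0 3 16 2 6 7 10 9)| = 8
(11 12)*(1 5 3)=(1 5 3)(11 12)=[0, 5, 2, 1, 4, 3, 6, 7, 8, 9, 10, 12, 11]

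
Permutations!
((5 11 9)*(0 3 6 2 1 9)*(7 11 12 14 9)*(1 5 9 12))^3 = ((0 3 6 2 5 1 7 11)(12 14))^3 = (0 2 7 3 5 11 6 1)(12 14)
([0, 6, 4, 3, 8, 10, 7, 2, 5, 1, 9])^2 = [0, 7, 8, 3, 5, 9, 2, 4, 10, 6, 1]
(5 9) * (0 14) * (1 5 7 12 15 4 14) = (0 1 5 9 7 12 15 4 14) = [1, 5, 2, 3, 14, 9, 6, 12, 8, 7, 10, 11, 15, 13, 0, 4]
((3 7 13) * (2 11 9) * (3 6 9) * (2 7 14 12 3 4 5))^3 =((2 11 4 5)(3 14 12)(6 9 7 13))^3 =(14)(2 5 4 11)(6 13 7 9)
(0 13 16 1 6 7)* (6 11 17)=[13, 11, 2, 3, 4, 5, 7, 0, 8, 9, 10, 17, 12, 16, 14, 15, 1, 6]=(0 13 16 1 11 17 6 7)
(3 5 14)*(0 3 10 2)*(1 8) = (0 3 5 14 10 2)(1 8) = [3, 8, 0, 5, 4, 14, 6, 7, 1, 9, 2, 11, 12, 13, 10]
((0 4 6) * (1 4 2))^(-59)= (0 2 1 4 6)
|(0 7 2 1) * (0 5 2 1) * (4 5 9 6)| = |(0 7 1 9 6 4 5 2)| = 8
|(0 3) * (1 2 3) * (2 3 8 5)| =3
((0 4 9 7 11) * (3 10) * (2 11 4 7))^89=((0 7 4 9 2 11)(3 10))^89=(0 11 2 9 4 7)(3 10)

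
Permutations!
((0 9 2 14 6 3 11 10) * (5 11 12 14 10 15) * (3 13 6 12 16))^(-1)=(0 10 2 9)(3 16)(5 15 11)(6 13)(12 14)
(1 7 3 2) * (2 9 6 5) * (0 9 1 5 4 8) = (0 9 6 4 8)(1 7 3)(2 5) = [9, 7, 5, 1, 8, 2, 4, 3, 0, 6]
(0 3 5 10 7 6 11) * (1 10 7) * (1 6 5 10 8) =(0 3 10 6 11)(1 8)(5 7) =[3, 8, 2, 10, 4, 7, 11, 5, 1, 9, 6, 0]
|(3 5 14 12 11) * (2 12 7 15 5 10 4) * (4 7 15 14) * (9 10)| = 11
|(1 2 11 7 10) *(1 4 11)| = 4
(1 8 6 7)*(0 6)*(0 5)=(0 6 7 1 8 5)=[6, 8, 2, 3, 4, 0, 7, 1, 5]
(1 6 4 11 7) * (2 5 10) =(1 6 4 11 7)(2 5 10) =[0, 6, 5, 3, 11, 10, 4, 1, 8, 9, 2, 7]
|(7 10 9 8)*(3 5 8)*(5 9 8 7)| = 4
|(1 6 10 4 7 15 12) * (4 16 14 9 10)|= 12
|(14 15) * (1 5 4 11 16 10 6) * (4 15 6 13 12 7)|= 35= |(1 5 15 14 6)(4 11 16 10 13 12 7)|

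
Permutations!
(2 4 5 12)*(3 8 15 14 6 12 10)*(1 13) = (1 13)(2 4 5 10 3 8 15 14 6 12) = [0, 13, 4, 8, 5, 10, 12, 7, 15, 9, 3, 11, 2, 1, 6, 14]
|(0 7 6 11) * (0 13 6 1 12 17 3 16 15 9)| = 9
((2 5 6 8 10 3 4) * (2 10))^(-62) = (2 6)(3 4 10)(5 8)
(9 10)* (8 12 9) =(8 12 9 10) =[0, 1, 2, 3, 4, 5, 6, 7, 12, 10, 8, 11, 9]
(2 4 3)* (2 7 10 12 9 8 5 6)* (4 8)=(2 8 5 6)(3 7 10 12 9 4)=[0, 1, 8, 7, 3, 6, 2, 10, 5, 4, 12, 11, 9]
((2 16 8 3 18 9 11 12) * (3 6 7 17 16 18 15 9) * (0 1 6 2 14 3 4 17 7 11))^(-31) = (0 14 1 3 6 15 11 9 12)(2 8 16 17 4 18)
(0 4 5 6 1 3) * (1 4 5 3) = (0 5 6 4 3) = [5, 1, 2, 0, 3, 6, 4]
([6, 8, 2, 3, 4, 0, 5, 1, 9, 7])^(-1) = (0 5 6)(1 7 9 8)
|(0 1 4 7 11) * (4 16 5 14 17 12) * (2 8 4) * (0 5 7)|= 12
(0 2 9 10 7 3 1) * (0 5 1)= (0 2 9 10 7 3)(1 5)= [2, 5, 9, 0, 4, 1, 6, 3, 8, 10, 7]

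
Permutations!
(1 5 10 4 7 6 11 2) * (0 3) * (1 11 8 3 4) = [4, 5, 11, 0, 7, 10, 8, 6, 3, 9, 1, 2] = (0 4 7 6 8 3)(1 5 10)(2 11)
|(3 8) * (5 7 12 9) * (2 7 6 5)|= 4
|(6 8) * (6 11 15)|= 4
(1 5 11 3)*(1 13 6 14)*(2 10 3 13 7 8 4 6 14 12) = [0, 5, 10, 7, 6, 11, 12, 8, 4, 9, 3, 13, 2, 14, 1] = (1 5 11 13 14)(2 10 3 7 8 4 6 12)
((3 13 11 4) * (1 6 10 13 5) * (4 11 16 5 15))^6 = (16) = ((1 6 10 13 16 5)(3 15 4))^6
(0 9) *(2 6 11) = [9, 1, 6, 3, 4, 5, 11, 7, 8, 0, 10, 2] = (0 9)(2 6 11)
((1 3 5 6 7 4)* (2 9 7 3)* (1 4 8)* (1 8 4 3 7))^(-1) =((1 2 9)(3 5 6 7 4))^(-1) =(1 9 2)(3 4 7 6 5)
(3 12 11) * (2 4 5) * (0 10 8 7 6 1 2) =[10, 2, 4, 12, 5, 0, 1, 6, 7, 9, 8, 3, 11] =(0 10 8 7 6 1 2 4 5)(3 12 11)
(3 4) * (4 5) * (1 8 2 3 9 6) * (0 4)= (0 4 9 6 1 8 2 3 5)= [4, 8, 3, 5, 9, 0, 1, 7, 2, 6]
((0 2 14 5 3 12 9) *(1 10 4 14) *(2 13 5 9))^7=((0 13 5 3 12 2 1 10 4 14 9))^7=(0 10 3 9 1 5 14 2 13 4 12)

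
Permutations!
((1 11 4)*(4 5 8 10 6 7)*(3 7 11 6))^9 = ((1 6 11 5 8 10 3 7 4))^9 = (11)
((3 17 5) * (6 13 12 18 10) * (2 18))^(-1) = ((2 18 10 6 13 12)(3 17 5))^(-1) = (2 12 13 6 10 18)(3 5 17)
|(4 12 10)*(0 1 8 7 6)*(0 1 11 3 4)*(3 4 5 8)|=|(0 11 4 12 10)(1 3 5 8 7 6)|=30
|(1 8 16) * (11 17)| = |(1 8 16)(11 17)| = 6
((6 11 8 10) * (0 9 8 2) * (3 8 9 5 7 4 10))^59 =(0 4 11 5 10 2 7 6)(3 8)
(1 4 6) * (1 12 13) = [0, 4, 2, 3, 6, 5, 12, 7, 8, 9, 10, 11, 13, 1] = (1 4 6 12 13)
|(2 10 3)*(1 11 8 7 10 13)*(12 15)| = 8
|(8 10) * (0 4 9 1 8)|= |(0 4 9 1 8 10)|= 6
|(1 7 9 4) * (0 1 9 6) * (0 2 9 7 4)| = |(0 1 4 7 6 2 9)| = 7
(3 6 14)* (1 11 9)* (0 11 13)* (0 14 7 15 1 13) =[11, 0, 2, 6, 4, 5, 7, 15, 8, 13, 10, 9, 12, 14, 3, 1] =(0 11 9 13 14 3 6 7 15 1)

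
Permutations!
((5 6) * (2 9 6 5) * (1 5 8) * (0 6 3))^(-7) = (0 9 6 3 2)(1 8 5)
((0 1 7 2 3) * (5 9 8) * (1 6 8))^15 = (0 7 5)(1 8 3)(2 9 6)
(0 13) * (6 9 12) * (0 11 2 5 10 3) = (0 13 11 2 5 10 3)(6 9 12) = [13, 1, 5, 0, 4, 10, 9, 7, 8, 12, 3, 2, 6, 11]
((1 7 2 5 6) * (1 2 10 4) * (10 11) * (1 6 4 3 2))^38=((1 7 11 10 3 2 5 4 6))^38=(1 11 3 5 6 7 10 2 4)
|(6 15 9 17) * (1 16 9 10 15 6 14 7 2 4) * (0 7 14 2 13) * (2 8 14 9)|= |(0 7 13)(1 16 2 4)(8 14 9 17)(10 15)|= 12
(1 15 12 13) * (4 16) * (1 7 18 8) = (1 15 12 13 7 18 8)(4 16) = [0, 15, 2, 3, 16, 5, 6, 18, 1, 9, 10, 11, 13, 7, 14, 12, 4, 17, 8]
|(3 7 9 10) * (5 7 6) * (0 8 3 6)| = 15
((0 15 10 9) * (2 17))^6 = (17)(0 10)(9 15)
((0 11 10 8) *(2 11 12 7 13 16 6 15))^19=(0 11 6 7 8 2 16 12 10 15 13)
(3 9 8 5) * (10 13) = [0, 1, 2, 9, 4, 3, 6, 7, 5, 8, 13, 11, 12, 10] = (3 9 8 5)(10 13)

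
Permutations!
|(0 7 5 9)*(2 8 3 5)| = |(0 7 2 8 3 5 9)| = 7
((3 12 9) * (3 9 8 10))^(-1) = (3 10 8 12)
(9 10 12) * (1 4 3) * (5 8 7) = [0, 4, 2, 1, 3, 8, 6, 5, 7, 10, 12, 11, 9] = (1 4 3)(5 8 7)(9 10 12)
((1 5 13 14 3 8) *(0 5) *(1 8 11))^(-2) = (0 11 14 5 1 3 13)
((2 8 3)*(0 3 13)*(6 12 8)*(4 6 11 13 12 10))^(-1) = ((0 3 2 11 13)(4 6 10)(8 12))^(-1) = (0 13 11 2 3)(4 10 6)(8 12)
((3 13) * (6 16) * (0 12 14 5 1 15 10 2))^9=(0 12 14 5 1 15 10 2)(3 13)(6 16)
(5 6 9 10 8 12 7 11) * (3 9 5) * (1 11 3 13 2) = (1 11 13 2)(3 9 10 8 12 7)(5 6) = [0, 11, 1, 9, 4, 6, 5, 3, 12, 10, 8, 13, 7, 2]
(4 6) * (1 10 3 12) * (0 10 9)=(0 10 3 12 1 9)(4 6)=[10, 9, 2, 12, 6, 5, 4, 7, 8, 0, 3, 11, 1]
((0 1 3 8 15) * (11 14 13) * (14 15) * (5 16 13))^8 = ((0 1 3 8 14 5 16 13 11 15))^8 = (0 11 16 14 3)(1 15 13 5 8)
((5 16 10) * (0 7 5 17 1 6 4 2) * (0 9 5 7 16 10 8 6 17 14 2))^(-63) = ((0 16 8 6 4)(1 17)(2 9 5 10 14))^(-63) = (0 8 4 16 6)(1 17)(2 5 14 9 10)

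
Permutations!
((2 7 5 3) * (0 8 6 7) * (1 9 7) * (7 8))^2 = ((0 7 5 3 2)(1 9 8 6))^2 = (0 5 2 7 3)(1 8)(6 9)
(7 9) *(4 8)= (4 8)(7 9)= [0, 1, 2, 3, 8, 5, 6, 9, 4, 7]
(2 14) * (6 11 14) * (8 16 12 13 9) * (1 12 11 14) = (1 12 13 9 8 16 11)(2 6 14) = [0, 12, 6, 3, 4, 5, 14, 7, 16, 8, 10, 1, 13, 9, 2, 15, 11]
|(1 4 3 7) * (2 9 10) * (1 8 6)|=|(1 4 3 7 8 6)(2 9 10)|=6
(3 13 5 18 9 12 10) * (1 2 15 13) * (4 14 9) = (1 2 15 13 5 18 4 14 9 12 10 3) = [0, 2, 15, 1, 14, 18, 6, 7, 8, 12, 3, 11, 10, 5, 9, 13, 16, 17, 4]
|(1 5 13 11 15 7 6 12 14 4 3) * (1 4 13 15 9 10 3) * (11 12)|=|(1 5 15 7 6 11 9 10 3 4)(12 14 13)|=30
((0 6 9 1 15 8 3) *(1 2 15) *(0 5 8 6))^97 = ((2 15 6 9)(3 5 8))^97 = (2 15 6 9)(3 5 8)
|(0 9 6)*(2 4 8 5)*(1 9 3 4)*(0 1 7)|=21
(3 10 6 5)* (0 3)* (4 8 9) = (0 3 10 6 5)(4 8 9) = [3, 1, 2, 10, 8, 0, 5, 7, 9, 4, 6]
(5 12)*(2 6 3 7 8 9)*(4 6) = [0, 1, 4, 7, 6, 12, 3, 8, 9, 2, 10, 11, 5] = (2 4 6 3 7 8 9)(5 12)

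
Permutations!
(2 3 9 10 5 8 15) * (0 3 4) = (0 3 9 10 5 8 15 2 4) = [3, 1, 4, 9, 0, 8, 6, 7, 15, 10, 5, 11, 12, 13, 14, 2]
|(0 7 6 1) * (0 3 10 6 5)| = 12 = |(0 7 5)(1 3 10 6)|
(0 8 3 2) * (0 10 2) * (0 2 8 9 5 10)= (0 9 5 10 8 3 2)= [9, 1, 0, 2, 4, 10, 6, 7, 3, 5, 8]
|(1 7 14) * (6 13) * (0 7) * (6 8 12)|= |(0 7 14 1)(6 13 8 12)|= 4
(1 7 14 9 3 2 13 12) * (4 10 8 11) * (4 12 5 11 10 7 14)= [0, 14, 13, 2, 7, 11, 6, 4, 10, 3, 8, 12, 1, 5, 9]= (1 14 9 3 2 13 5 11 12)(4 7)(8 10)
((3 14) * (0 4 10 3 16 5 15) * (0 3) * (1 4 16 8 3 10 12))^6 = (0 16 5 15 10)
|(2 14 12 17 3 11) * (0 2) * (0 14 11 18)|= |(0 2 11 14 12 17 3 18)|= 8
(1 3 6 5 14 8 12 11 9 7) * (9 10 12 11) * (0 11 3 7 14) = (0 11 10 12 9 14 8 3 6 5)(1 7) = [11, 7, 2, 6, 4, 0, 5, 1, 3, 14, 12, 10, 9, 13, 8]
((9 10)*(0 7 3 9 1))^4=(0 10 3)(1 9 7)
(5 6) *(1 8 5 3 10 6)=[0, 8, 2, 10, 4, 1, 3, 7, 5, 9, 6]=(1 8 5)(3 10 6)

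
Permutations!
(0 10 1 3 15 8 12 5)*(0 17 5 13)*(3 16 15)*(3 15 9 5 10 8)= [8, 16, 2, 15, 4, 17, 6, 7, 12, 5, 1, 11, 13, 0, 14, 3, 9, 10]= (0 8 12 13)(1 16 9 5 17 10)(3 15)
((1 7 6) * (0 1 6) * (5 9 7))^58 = (0 9 1 7 5)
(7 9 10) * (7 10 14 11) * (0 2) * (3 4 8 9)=[2, 1, 0, 4, 8, 5, 6, 3, 9, 14, 10, 7, 12, 13, 11]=(0 2)(3 4 8 9 14 11 7)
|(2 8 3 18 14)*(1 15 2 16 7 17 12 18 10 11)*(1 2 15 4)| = |(1 4)(2 8 3 10 11)(7 17 12 18 14 16)| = 30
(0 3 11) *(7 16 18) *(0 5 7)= [3, 1, 2, 11, 4, 7, 6, 16, 8, 9, 10, 5, 12, 13, 14, 15, 18, 17, 0]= (0 3 11 5 7 16 18)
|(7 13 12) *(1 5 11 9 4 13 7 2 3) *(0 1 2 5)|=6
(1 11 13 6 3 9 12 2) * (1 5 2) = (1 11 13 6 3 9 12)(2 5) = [0, 11, 5, 9, 4, 2, 3, 7, 8, 12, 10, 13, 1, 6]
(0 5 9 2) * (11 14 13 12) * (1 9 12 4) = (0 5 12 11 14 13 4 1 9 2) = [5, 9, 0, 3, 1, 12, 6, 7, 8, 2, 10, 14, 11, 4, 13]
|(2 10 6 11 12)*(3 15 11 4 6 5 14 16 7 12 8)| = |(2 10 5 14 16 7 12)(3 15 11 8)(4 6)| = 28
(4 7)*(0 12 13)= (0 12 13)(4 7)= [12, 1, 2, 3, 7, 5, 6, 4, 8, 9, 10, 11, 13, 0]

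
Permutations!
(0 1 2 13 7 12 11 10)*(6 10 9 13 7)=(0 1 2 7 12 11 9 13 6 10)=[1, 2, 7, 3, 4, 5, 10, 12, 8, 13, 0, 9, 11, 6]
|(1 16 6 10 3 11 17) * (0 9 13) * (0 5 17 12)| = |(0 9 13 5 17 1 16 6 10 3 11 12)| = 12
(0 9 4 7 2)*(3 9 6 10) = (0 6 10 3 9 4 7 2) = [6, 1, 0, 9, 7, 5, 10, 2, 8, 4, 3]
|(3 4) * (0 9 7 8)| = 4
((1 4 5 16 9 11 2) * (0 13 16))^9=(16)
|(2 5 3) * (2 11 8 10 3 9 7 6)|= |(2 5 9 7 6)(3 11 8 10)|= 20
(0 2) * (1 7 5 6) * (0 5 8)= (0 2 5 6 1 7 8)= [2, 7, 5, 3, 4, 6, 1, 8, 0]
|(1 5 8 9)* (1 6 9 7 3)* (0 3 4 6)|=|(0 3 1 5 8 7 4 6 9)|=9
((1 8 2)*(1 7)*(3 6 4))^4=(8)(3 6 4)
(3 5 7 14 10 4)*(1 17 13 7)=(1 17 13 7 14 10 4 3 5)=[0, 17, 2, 5, 3, 1, 6, 14, 8, 9, 4, 11, 12, 7, 10, 15, 16, 13]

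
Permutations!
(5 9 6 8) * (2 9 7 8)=[0, 1, 9, 3, 4, 7, 2, 8, 5, 6]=(2 9 6)(5 7 8)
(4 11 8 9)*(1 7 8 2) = (1 7 8 9 4 11 2) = [0, 7, 1, 3, 11, 5, 6, 8, 9, 4, 10, 2]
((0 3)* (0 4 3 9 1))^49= ((0 9 1)(3 4))^49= (0 9 1)(3 4)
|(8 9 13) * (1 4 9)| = 5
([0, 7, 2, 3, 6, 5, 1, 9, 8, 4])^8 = [0, 4, 2, 3, 7, 5, 9, 6, 8, 1]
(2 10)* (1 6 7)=(1 6 7)(2 10)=[0, 6, 10, 3, 4, 5, 7, 1, 8, 9, 2]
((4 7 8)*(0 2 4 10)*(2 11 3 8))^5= ((0 11 3 8 10)(2 4 7))^5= (11)(2 7 4)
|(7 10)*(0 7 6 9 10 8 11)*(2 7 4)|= 6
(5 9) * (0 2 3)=(0 2 3)(5 9)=[2, 1, 3, 0, 4, 9, 6, 7, 8, 5]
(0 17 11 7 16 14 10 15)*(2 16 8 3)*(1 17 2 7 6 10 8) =(0 2 16 14 8 3 7 1 17 11 6 10 15) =[2, 17, 16, 7, 4, 5, 10, 1, 3, 9, 15, 6, 12, 13, 8, 0, 14, 11]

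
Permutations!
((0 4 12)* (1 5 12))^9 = ((0 4 1 5 12))^9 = (0 12 5 1 4)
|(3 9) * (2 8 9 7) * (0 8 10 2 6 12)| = 14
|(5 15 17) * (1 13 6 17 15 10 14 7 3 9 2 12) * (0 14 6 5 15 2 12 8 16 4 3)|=42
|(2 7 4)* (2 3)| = |(2 7 4 3)| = 4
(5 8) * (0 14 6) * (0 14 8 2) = (0 8 5 2)(6 14) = [8, 1, 0, 3, 4, 2, 14, 7, 5, 9, 10, 11, 12, 13, 6]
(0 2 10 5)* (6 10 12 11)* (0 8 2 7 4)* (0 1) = (0 7 4 1)(2 12 11 6 10 5 8) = [7, 0, 12, 3, 1, 8, 10, 4, 2, 9, 5, 6, 11]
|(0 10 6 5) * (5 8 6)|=6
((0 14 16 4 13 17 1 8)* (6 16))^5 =((0 14 6 16 4 13 17 1 8))^5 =(0 13 14 17 6 1 16 8 4)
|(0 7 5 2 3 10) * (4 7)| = |(0 4 7 5 2 3 10)| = 7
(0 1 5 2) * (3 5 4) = (0 1 4 3 5 2) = [1, 4, 0, 5, 3, 2]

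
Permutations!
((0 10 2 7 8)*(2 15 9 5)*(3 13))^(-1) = ((0 10 15 9 5 2 7 8)(3 13))^(-1) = (0 8 7 2 5 9 15 10)(3 13)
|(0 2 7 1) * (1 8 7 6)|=|(0 2 6 1)(7 8)|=4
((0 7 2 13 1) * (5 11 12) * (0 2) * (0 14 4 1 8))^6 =(0 13 1 14)(2 4 7 8)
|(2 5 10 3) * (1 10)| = 5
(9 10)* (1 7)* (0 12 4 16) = (0 12 4 16)(1 7)(9 10) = [12, 7, 2, 3, 16, 5, 6, 1, 8, 10, 9, 11, 4, 13, 14, 15, 0]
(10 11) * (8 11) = (8 11 10) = [0, 1, 2, 3, 4, 5, 6, 7, 11, 9, 8, 10]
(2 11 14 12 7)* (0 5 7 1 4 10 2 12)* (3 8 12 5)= (0 3 8 12 1 4 10 2 11 14)(5 7)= [3, 4, 11, 8, 10, 7, 6, 5, 12, 9, 2, 14, 1, 13, 0]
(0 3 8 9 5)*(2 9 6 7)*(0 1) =[3, 0, 9, 8, 4, 1, 7, 2, 6, 5] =(0 3 8 6 7 2 9 5 1)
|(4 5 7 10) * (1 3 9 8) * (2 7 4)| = 12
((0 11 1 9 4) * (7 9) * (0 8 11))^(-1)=((1 7 9 4 8 11))^(-1)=(1 11 8 4 9 7)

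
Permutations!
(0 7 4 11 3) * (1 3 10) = (0 7 4 11 10 1 3) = [7, 3, 2, 0, 11, 5, 6, 4, 8, 9, 1, 10]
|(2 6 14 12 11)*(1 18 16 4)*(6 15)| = 12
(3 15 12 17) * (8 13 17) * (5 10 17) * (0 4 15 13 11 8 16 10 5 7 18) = [4, 1, 2, 13, 15, 5, 6, 18, 11, 9, 17, 8, 16, 7, 14, 12, 10, 3, 0] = (0 4 15 12 16 10 17 3 13 7 18)(8 11)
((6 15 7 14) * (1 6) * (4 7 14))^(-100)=(15)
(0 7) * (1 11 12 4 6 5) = (0 7)(1 11 12 4 6 5) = [7, 11, 2, 3, 6, 1, 5, 0, 8, 9, 10, 12, 4]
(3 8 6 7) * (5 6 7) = (3 8 7)(5 6) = [0, 1, 2, 8, 4, 6, 5, 3, 7]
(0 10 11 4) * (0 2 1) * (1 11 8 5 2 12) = [10, 0, 11, 3, 12, 2, 6, 7, 5, 9, 8, 4, 1] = (0 10 8 5 2 11 4 12 1)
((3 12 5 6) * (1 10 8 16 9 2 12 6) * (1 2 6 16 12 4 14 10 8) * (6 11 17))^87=((1 8 12 5 2 4 14 10)(3 16 9 11 17 6))^87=(1 10 14 4 2 5 12 8)(3 11)(6 9)(16 17)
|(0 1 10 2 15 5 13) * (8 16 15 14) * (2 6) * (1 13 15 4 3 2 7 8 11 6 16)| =|(0 13)(1 10 16 4 3 2 14 11 6 7 8)(5 15)| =22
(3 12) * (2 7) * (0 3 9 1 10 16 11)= (0 3 12 9 1 10 16 11)(2 7)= [3, 10, 7, 12, 4, 5, 6, 2, 8, 1, 16, 0, 9, 13, 14, 15, 11]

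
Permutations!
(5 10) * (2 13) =(2 13)(5 10) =[0, 1, 13, 3, 4, 10, 6, 7, 8, 9, 5, 11, 12, 2]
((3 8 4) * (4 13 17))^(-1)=((3 8 13 17 4))^(-1)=(3 4 17 13 8)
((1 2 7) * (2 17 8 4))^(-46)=((1 17 8 4 2 7))^(-46)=(1 8 2)(4 7 17)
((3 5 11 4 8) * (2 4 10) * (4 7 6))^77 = (2 3 7 5 6 11 4 10 8)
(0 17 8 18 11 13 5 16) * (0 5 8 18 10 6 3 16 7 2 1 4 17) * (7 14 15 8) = (1 4 17 18 11 13 7 2)(3 16 5 14 15 8 10 6) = [0, 4, 1, 16, 17, 14, 3, 2, 10, 9, 6, 13, 12, 7, 15, 8, 5, 18, 11]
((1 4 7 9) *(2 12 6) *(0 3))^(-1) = (0 3)(1 9 7 4)(2 6 12)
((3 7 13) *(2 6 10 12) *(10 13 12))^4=(2 7 13)(3 6 12)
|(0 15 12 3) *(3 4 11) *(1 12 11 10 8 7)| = |(0 15 11 3)(1 12 4 10 8 7)| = 12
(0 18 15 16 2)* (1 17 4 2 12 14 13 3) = (0 18 15 16 12 14 13 3 1 17 4 2) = [18, 17, 0, 1, 2, 5, 6, 7, 8, 9, 10, 11, 14, 3, 13, 16, 12, 4, 15]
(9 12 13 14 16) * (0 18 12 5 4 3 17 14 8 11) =(0 18 12 13 8 11)(3 17 14 16 9 5 4) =[18, 1, 2, 17, 3, 4, 6, 7, 11, 5, 10, 0, 13, 8, 16, 15, 9, 14, 12]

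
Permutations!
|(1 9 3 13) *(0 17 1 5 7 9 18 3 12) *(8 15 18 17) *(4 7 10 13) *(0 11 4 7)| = |(0 8 15 18 3 7 9 12 11 4)(1 17)(5 10 13)| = 30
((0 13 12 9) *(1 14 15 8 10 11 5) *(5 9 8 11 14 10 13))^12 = ((0 5 1 10 14 15 11 9)(8 13 12))^12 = (0 14)(1 11)(5 15)(9 10)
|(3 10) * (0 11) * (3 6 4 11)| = 6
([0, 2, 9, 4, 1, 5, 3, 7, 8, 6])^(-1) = (1 4 3 6 9 2)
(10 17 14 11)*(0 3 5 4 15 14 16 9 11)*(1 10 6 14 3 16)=(0 16 9 11 6 14)(1 10 17)(3 5 4 15)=[16, 10, 2, 5, 15, 4, 14, 7, 8, 11, 17, 6, 12, 13, 0, 3, 9, 1]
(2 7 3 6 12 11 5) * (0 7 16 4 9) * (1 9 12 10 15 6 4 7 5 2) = (0 5 1 9)(2 16 7 3 4 12 11)(6 10 15) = [5, 9, 16, 4, 12, 1, 10, 3, 8, 0, 15, 2, 11, 13, 14, 6, 7]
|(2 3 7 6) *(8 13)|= |(2 3 7 6)(8 13)|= 4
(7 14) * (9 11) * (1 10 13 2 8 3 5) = [0, 10, 8, 5, 4, 1, 6, 14, 3, 11, 13, 9, 12, 2, 7] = (1 10 13 2 8 3 5)(7 14)(9 11)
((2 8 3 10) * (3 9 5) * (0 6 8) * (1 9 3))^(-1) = (0 2 10 3 8 6)(1 5 9) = ((0 6 8 3 10 2)(1 9 5))^(-1)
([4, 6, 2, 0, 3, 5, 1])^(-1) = (0 3 4)(1 6)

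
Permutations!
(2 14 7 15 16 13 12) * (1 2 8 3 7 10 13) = [0, 2, 14, 7, 4, 5, 6, 15, 3, 9, 13, 11, 8, 12, 10, 16, 1] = (1 2 14 10 13 12 8 3 7 15 16)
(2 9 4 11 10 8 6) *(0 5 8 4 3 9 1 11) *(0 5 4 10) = (0 4 5 8 6 2 1 11)(3 9) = [4, 11, 1, 9, 5, 8, 2, 7, 6, 3, 10, 0]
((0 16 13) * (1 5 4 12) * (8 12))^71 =(0 13 16)(1 5 4 8 12)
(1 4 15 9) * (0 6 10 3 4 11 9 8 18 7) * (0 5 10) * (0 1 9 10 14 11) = (0 6 1)(3 4 15 8 18 7 5 14 11 10) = [6, 0, 2, 4, 15, 14, 1, 5, 18, 9, 3, 10, 12, 13, 11, 8, 16, 17, 7]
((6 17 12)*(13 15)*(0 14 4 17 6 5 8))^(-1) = ((0 14 4 17 12 5 8)(13 15))^(-1) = (0 8 5 12 17 4 14)(13 15)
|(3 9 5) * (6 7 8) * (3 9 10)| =6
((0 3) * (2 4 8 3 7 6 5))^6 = (0 8 2 6)(3 4 5 7)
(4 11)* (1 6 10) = (1 6 10)(4 11) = [0, 6, 2, 3, 11, 5, 10, 7, 8, 9, 1, 4]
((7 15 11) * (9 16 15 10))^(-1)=(7 11 15 16 9 10)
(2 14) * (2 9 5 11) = (2 14 9 5 11) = [0, 1, 14, 3, 4, 11, 6, 7, 8, 5, 10, 2, 12, 13, 9]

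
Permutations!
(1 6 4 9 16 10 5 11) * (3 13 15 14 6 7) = (1 7 3 13 15 14 6 4 9 16 10 5 11) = [0, 7, 2, 13, 9, 11, 4, 3, 8, 16, 5, 1, 12, 15, 6, 14, 10]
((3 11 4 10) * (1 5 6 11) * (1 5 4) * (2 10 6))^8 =((1 4 6 11)(2 10 3 5))^8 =(11)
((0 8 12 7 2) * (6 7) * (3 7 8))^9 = ((0 3 7 2)(6 8 12))^9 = (12)(0 3 7 2)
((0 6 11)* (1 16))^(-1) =(0 11 6)(1 16)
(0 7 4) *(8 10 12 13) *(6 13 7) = (0 6 13 8 10 12 7 4) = [6, 1, 2, 3, 0, 5, 13, 4, 10, 9, 12, 11, 7, 8]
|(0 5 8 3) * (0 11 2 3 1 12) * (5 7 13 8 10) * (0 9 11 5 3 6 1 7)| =|(1 12 9 11 2 6)(3 5 10)(7 13 8)| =6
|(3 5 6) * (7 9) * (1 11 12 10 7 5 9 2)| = 12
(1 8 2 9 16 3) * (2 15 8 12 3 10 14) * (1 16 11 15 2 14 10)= (1 12 3 16)(2 9 11 15 8)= [0, 12, 9, 16, 4, 5, 6, 7, 2, 11, 10, 15, 3, 13, 14, 8, 1]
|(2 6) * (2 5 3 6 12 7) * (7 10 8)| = 15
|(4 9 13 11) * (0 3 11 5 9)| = |(0 3 11 4)(5 9 13)| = 12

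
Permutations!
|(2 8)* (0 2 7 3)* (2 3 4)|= 4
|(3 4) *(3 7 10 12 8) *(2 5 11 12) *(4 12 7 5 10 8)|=|(2 10)(3 12 4 5 11 7 8)|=14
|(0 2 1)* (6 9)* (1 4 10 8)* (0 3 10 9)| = |(0 2 4 9 6)(1 3 10 8)| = 20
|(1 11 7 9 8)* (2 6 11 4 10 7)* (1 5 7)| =|(1 4 10)(2 6 11)(5 7 9 8)| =12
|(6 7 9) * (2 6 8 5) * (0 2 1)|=8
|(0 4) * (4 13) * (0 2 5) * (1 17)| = 10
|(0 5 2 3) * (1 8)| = 4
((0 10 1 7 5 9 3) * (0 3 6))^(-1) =((0 10 1 7 5 9 6))^(-1) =(0 6 9 5 7 1 10)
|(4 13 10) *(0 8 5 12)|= |(0 8 5 12)(4 13 10)|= 12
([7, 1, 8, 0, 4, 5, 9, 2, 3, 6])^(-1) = (0 3 8 2 7)(6 9)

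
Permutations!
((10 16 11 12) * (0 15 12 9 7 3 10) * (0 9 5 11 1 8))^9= (0 8 1 16 10 3 7 9 12 15)(5 11)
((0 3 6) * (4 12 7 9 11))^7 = ((0 3 6)(4 12 7 9 11))^7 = (0 3 6)(4 7 11 12 9)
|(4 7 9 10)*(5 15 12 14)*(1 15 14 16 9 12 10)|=|(1 15 10 4 7 12 16 9)(5 14)|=8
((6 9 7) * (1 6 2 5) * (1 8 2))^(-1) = (1 7 9 6)(2 8 5) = ((1 6 9 7)(2 5 8))^(-1)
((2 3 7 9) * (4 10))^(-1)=((2 3 7 9)(4 10))^(-1)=(2 9 7 3)(4 10)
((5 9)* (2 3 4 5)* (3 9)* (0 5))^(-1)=((0 5 3 4)(2 9))^(-1)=(0 4 3 5)(2 9)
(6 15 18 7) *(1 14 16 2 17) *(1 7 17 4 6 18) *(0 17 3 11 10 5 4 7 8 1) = (0 17 8 1 14 16 2 7 18 3 11 10 5 4 6 15) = [17, 14, 7, 11, 6, 4, 15, 18, 1, 9, 5, 10, 12, 13, 16, 0, 2, 8, 3]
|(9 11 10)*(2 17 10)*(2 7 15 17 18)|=6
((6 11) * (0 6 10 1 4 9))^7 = ((0 6 11 10 1 4 9))^7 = (11)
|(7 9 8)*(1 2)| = |(1 2)(7 9 8)| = 6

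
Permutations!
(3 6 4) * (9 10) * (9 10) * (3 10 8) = (3 6 4 10 8) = [0, 1, 2, 6, 10, 5, 4, 7, 3, 9, 8]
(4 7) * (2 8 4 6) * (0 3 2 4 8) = (8)(0 3 2)(4 7 6) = [3, 1, 0, 2, 7, 5, 4, 6, 8]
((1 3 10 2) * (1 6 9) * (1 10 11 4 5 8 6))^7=((1 3 11 4 5 8 6 9 10 2))^7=(1 9 5 3 10 8 11 2 6 4)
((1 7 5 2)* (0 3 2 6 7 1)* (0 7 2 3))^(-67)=(2 7 5 6)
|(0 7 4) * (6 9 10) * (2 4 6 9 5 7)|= 6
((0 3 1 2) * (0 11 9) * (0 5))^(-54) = (0 1 11 5 3 2 9)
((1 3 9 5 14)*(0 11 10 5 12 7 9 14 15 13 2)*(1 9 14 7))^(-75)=(0 10 15 2 11 5 13)(1 14)(3 9)(7 12)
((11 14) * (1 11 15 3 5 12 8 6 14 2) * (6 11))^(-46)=(1 3 11 14 12)(2 15 8 6 5)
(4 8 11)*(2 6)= (2 6)(4 8 11)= [0, 1, 6, 3, 8, 5, 2, 7, 11, 9, 10, 4]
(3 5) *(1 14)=(1 14)(3 5)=[0, 14, 2, 5, 4, 3, 6, 7, 8, 9, 10, 11, 12, 13, 1]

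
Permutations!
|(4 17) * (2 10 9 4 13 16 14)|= |(2 10 9 4 17 13 16 14)|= 8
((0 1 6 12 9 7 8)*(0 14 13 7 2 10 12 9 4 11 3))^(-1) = (0 3 11 4 12 10 2 9 6 1)(7 13 14 8)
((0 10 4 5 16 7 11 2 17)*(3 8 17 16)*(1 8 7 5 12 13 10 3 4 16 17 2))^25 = ((0 3 7 11 1 8 2 17)(4 12 13 10 16 5))^25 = (0 3 7 11 1 8 2 17)(4 12 13 10 16 5)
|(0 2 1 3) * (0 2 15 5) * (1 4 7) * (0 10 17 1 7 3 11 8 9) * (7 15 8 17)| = 12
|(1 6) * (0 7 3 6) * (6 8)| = 6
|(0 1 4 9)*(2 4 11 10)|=7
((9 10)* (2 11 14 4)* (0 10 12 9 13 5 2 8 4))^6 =(0 14 11 2 5 13 10)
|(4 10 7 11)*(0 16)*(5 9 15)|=12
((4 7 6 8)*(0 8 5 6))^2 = ((0 8 4 7)(5 6))^2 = (0 4)(7 8)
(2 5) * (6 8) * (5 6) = [0, 1, 6, 3, 4, 2, 8, 7, 5] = (2 6 8 5)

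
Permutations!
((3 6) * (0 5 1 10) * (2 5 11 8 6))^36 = (11)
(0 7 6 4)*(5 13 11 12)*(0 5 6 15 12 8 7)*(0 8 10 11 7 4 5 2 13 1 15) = (0 8 4 2 13 7)(1 15 12 6 5)(10 11) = [8, 15, 13, 3, 2, 1, 5, 0, 4, 9, 11, 10, 6, 7, 14, 12]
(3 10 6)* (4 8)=(3 10 6)(4 8)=[0, 1, 2, 10, 8, 5, 3, 7, 4, 9, 6]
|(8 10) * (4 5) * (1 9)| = 2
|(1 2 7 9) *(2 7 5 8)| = 3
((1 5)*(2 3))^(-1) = ((1 5)(2 3))^(-1) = (1 5)(2 3)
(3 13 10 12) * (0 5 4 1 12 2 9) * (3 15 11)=[5, 12, 9, 13, 1, 4, 6, 7, 8, 0, 2, 3, 15, 10, 14, 11]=(0 5 4 1 12 15 11 3 13 10 2 9)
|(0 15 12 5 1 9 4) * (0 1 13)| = 15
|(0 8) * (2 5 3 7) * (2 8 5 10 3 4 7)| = 15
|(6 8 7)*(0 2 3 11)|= |(0 2 3 11)(6 8 7)|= 12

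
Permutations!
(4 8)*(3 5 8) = (3 5 8 4) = [0, 1, 2, 5, 3, 8, 6, 7, 4]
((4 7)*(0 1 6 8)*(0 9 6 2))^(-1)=(0 2 1)(4 7)(6 9 8)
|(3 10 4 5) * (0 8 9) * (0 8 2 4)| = 6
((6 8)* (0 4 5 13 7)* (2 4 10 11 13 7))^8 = (13)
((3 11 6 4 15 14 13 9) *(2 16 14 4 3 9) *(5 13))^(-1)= (2 13 5 14 16)(3 6 11)(4 15)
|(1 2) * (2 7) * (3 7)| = 4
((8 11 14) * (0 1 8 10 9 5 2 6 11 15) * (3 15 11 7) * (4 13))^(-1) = ((0 1 8 11 14 10 9 5 2 6 7 3 15)(4 13))^(-1) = (0 15 3 7 6 2 5 9 10 14 11 8 1)(4 13)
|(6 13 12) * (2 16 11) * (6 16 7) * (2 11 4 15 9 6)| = |(2 7)(4 15 9 6 13 12 16)| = 14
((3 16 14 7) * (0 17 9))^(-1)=(0 9 17)(3 7 14 16)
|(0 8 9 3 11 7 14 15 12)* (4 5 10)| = |(0 8 9 3 11 7 14 15 12)(4 5 10)| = 9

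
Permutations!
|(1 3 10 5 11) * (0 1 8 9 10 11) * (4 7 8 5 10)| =|(0 1 3 11 5)(4 7 8 9)| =20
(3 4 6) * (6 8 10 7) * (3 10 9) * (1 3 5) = [0, 3, 2, 4, 8, 1, 10, 6, 9, 5, 7] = (1 3 4 8 9 5)(6 10 7)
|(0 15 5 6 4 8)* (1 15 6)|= 12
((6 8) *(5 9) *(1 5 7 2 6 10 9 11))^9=(11)(2 10)(6 9)(7 8)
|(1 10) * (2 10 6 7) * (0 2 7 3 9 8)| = 8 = |(0 2 10 1 6 3 9 8)|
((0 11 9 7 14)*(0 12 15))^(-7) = (15)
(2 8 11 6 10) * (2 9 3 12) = (2 8 11 6 10 9 3 12) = [0, 1, 8, 12, 4, 5, 10, 7, 11, 3, 9, 6, 2]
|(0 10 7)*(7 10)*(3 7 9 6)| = |(10)(0 9 6 3 7)| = 5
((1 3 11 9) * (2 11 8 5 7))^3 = ((1 3 8 5 7 2 11 9))^3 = (1 5 11 3 7 9 8 2)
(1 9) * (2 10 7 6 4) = (1 9)(2 10 7 6 4) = [0, 9, 10, 3, 2, 5, 4, 6, 8, 1, 7]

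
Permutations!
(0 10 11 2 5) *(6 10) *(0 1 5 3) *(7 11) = (0 6 10 7 11 2 3)(1 5) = [6, 5, 3, 0, 4, 1, 10, 11, 8, 9, 7, 2]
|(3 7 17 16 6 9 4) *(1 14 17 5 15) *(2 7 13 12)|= |(1 14 17 16 6 9 4 3 13 12 2 7 5 15)|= 14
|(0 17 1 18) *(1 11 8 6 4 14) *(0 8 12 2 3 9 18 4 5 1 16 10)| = 16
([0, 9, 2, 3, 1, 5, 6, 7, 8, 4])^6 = (9)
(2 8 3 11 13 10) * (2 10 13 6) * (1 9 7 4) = (13)(1 9 7 4)(2 8 3 11 6) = [0, 9, 8, 11, 1, 5, 2, 4, 3, 7, 10, 6, 12, 13]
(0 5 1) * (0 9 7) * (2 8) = (0 5 1 9 7)(2 8) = [5, 9, 8, 3, 4, 1, 6, 0, 2, 7]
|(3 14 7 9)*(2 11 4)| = |(2 11 4)(3 14 7 9)| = 12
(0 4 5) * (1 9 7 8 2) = (0 4 5)(1 9 7 8 2) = [4, 9, 1, 3, 5, 0, 6, 8, 2, 7]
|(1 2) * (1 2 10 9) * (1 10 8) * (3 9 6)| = |(1 8)(3 9 10 6)| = 4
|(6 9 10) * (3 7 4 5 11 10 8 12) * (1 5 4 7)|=9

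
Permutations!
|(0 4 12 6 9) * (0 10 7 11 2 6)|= 6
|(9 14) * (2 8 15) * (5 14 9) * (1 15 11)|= 10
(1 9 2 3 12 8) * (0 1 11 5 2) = (0 1 9)(2 3 12 8 11 5) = [1, 9, 3, 12, 4, 2, 6, 7, 11, 0, 10, 5, 8]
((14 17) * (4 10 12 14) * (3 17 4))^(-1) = (3 17)(4 14 12 10)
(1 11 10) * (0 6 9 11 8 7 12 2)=(0 6 9 11 10 1 8 7 12 2)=[6, 8, 0, 3, 4, 5, 9, 12, 7, 11, 1, 10, 2]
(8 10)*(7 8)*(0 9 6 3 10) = (0 9 6 3 10 7 8) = [9, 1, 2, 10, 4, 5, 3, 8, 0, 6, 7]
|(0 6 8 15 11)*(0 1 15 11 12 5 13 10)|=10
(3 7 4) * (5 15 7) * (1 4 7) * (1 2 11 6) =(1 4 3 5 15 2 11 6) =[0, 4, 11, 5, 3, 15, 1, 7, 8, 9, 10, 6, 12, 13, 14, 2]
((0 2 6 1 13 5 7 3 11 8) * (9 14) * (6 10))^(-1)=((0 2 10 6 1 13 5 7 3 11 8)(9 14))^(-1)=(0 8 11 3 7 5 13 1 6 10 2)(9 14)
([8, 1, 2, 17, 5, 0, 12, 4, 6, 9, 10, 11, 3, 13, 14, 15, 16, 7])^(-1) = (0 5 4 7 17 3 12 6 8)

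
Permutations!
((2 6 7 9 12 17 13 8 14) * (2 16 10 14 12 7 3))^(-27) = (7 9)(8 12 17 13)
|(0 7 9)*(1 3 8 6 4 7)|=8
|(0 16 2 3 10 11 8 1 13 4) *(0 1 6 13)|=|(0 16 2 3 10 11 8 6 13 4 1)|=11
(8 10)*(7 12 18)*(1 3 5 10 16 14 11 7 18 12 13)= (18)(1 3 5 10 8 16 14 11 7 13)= [0, 3, 2, 5, 4, 10, 6, 13, 16, 9, 8, 7, 12, 1, 11, 15, 14, 17, 18]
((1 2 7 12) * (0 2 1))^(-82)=((0 2 7 12))^(-82)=(0 7)(2 12)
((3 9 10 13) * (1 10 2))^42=(13)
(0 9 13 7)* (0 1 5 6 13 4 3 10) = [9, 5, 2, 10, 3, 6, 13, 1, 8, 4, 0, 11, 12, 7] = (0 9 4 3 10)(1 5 6 13 7)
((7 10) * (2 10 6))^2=((2 10 7 6))^2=(2 7)(6 10)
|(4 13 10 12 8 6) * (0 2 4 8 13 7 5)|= 30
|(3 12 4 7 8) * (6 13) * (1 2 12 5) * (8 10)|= 18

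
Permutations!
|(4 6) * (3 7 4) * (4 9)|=5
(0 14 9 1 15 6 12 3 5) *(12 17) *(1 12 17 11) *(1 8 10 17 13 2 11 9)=(0 14 1 15 6 9 12 3 5)(2 11 8 10 17 13)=[14, 15, 11, 5, 4, 0, 9, 7, 10, 12, 17, 8, 3, 2, 1, 6, 16, 13]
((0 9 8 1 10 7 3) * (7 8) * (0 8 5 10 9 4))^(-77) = (0 4)(1 3 9 8 7)(5 10)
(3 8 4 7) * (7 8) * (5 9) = (3 7)(4 8)(5 9) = [0, 1, 2, 7, 8, 9, 6, 3, 4, 5]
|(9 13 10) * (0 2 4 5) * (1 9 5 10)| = 15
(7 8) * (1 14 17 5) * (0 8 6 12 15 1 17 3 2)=[8, 14, 0, 2, 4, 17, 12, 6, 7, 9, 10, 11, 15, 13, 3, 1, 16, 5]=(0 8 7 6 12 15 1 14 3 2)(5 17)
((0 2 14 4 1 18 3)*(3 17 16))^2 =(0 14 1 17 3 2 4 18 16)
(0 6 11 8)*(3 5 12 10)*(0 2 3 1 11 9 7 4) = (0 6 9 7 4)(1 11 8 2 3 5 12 10) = [6, 11, 3, 5, 0, 12, 9, 4, 2, 7, 1, 8, 10]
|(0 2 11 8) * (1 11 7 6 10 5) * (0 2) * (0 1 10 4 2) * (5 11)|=12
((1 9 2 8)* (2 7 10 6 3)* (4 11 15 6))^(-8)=((1 9 7 10 4 11 15 6 3 2 8))^(-8)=(1 10 15 2 9 4 6 8 7 11 3)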